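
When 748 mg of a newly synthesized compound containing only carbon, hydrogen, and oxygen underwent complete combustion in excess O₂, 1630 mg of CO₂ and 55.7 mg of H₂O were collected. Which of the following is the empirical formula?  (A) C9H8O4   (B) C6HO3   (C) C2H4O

(B) C6HO3

mol C = 1.63 g CO₂ ÷ 44.009 g/mol = 0.03704 mol
mol H = 2 × 0.0557 g H₂O ÷ 18.015 g/mol = 0.006184 mol
mass O = 0.748 − (0.4449 + 0.006233) = 0.2969 g → mol O = 0.2969 ÷ 15.999 = 0.01856 mol
Divide by the smallest (0.006184 mol): C 5.990, H 1.000, O 3.001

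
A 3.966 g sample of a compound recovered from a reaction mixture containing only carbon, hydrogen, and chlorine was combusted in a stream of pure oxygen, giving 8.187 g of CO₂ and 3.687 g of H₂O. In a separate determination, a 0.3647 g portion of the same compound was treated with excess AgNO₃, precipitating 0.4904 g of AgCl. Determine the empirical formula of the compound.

mol C = 8.187 g CO₂ ÷ 44.009 g/mol = 0.18603 mol
mol H = 2 × 3.687 g H₂O ÷ 18.015 g/mol = 0.40933 mol
From the AgCl data: mol Cl per gram of compound = (0.4904 ÷ 143.318) ÷ 0.3647 = 0.0093824 mol/g, so in the 3.966 g combustion sample mol Cl = 0.037211 mol
Divide by the smallest (0.037211 mol): C 4.999, H 11.000, Cl 1.000

C5H11Cl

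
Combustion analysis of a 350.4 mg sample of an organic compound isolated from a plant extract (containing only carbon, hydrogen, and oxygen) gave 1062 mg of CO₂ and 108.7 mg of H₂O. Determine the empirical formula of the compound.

C8H4O

mol C = 1.062 g CO₂ ÷ 44.009 g/mol = 0.024131 mol
mol H = 2 × 0.1087 g H₂O ÷ 18.015 g/mol = 0.012068 mol
mass O = 0.3504 − (0.28984 + 0.012164) = 0.048393 g → mol O = 0.048393 ÷ 15.999 = 0.0030248 mol
Divide by the smallest (0.0030248 mol): C 7.978, H 3.990, O 1.000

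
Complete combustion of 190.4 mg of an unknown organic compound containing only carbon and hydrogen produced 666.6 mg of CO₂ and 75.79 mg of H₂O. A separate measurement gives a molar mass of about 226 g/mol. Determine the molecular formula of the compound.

C18H10

mol C = 0.6666 g CO₂ ÷ 44.009 g/mol = 0.015147 mol
mol H = 2 × 0.07579 g H₂O ÷ 18.015 g/mol = 0.0084141 mol
Divide by the smallest (0.0084141 mol): C 1.800, H 1.000
Multiplying each by 5 gives whole numbers: C 9.00, H 5.00
Empirical formula: C9H5
Empirical-formula mass = 113.14 g/mol; 226 ÷ 113.14 ≈ 2, so the molecular formula is C18H10.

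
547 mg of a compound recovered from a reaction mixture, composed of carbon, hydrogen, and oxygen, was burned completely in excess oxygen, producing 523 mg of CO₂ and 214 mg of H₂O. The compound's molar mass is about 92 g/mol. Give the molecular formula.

mol C = 0.523 g CO₂ ÷ 44.009 g/mol = 0.01188 mol
mol H = 2 × 0.214 g H₂O ÷ 18.015 g/mol = 0.02376 mol
mass O = 0.547 − (0.1427 + 0.02395) = 0.3803 g → mol O = 0.3803 ÷ 15.999 = 0.02377 mol
Divide by the smallest (0.01188 mol): C 1.000, H 1.999, O 2.000
Empirical formula: CH2O2
Empirical-formula mass = 46.02 g/mol; 92 ÷ 46.02 ≈ 2, so the molecular formula is C2H4O4.

C2H4O4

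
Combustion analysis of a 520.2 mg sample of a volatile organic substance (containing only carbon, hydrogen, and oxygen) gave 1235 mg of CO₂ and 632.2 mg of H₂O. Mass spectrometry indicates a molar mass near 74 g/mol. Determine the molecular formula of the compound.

mol C = 1.235 g CO₂ ÷ 44.009 g/mol = 0.028062 mol
mol H = 2 × 0.6322 g H₂O ÷ 18.015 g/mol = 0.070186 mol
mass O = 0.5202 − (0.33706 + 0.070747) = 0.11239 g → mol O = 0.11239 ÷ 15.999 = 0.0070251 mol
Divide by the smallest (0.0070251 mol): C 3.995, H 9.991, O 1.000
Empirical formula: C4H10O
Empirical-formula mass = 74.12 g/mol; 74 ÷ 74.12 ≈ 1, so the molecular formula is C4H10O.

C4H10O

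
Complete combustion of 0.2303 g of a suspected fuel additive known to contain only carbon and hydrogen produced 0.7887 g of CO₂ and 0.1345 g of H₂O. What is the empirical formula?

C6H5

mol C = 0.7887 g CO₂ ÷ 44.009 g/mol = 0.017921 mol
mol H = 2 × 0.1345 g H₂O ÷ 18.015 g/mol = 0.014932 mol
Divide by the smallest (0.014932 mol): C 1.200, H 1.000
Multiplying each by 5 gives whole numbers: C 6.00, H 5.00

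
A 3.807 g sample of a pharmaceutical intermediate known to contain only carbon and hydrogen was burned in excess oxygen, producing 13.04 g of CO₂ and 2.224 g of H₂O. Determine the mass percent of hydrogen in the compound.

6.54%

mol C = 13.04 g CO₂ ÷ 44.009 g/mol = 0.29630 mol
mol H = 2 × 2.224 g H₂O ÷ 18.015 g/mol = 0.24691 mol
mass % H = 0.24888 g ÷ 3.807 g × 100%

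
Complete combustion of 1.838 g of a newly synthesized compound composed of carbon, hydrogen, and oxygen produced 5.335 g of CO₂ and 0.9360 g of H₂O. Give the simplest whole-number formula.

mol C = 5.335 g CO₂ ÷ 44.009 g/mol = 0.12123 mol
mol H = 2 × 0.9360 g H₂O ÷ 18.015 g/mol = 0.10391 mol
mass O = 1.838 − (1.4560 + 0.10474) = 0.27722 g → mol O = 0.27722 ÷ 15.999 = 0.017327 mol
Divide by the smallest (0.017327 mol): C 6.996, H 5.997, O 1.000

C7H6O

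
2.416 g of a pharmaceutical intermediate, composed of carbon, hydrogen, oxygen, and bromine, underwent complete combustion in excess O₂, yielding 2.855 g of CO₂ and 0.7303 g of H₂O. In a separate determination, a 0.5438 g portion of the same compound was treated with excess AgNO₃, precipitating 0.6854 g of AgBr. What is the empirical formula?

mol C = 2.855 g CO₂ ÷ 44.009 g/mol = 0.064873 mol
mol H = 2 × 0.7303 g H₂O ÷ 18.015 g/mol = 0.081077 mol
From the AgBr data: mol Br per gram of compound = (0.6854 ÷ 187.772) ÷ 0.5438 = 0.0067123 mol/g, so in the 2.416 g combustion sample mol Br = 0.016217 mol
mass O = 2.416 − (0.77919 + 0.081725 + 1.2958) = 0.25928 g → mol O = 0.25928 ÷ 15.999 = 0.016206 mol
Divide by the smallest (0.016206 mol): C 4.003, H 5.003, Br 1.001, O 1.000

C4H5BrO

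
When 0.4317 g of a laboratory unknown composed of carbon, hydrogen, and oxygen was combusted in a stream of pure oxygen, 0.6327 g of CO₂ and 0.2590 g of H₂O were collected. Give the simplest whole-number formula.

mol C = 0.6327 g CO₂ ÷ 44.009 g/mol = 0.014377 mol
mol H = 2 × 0.2590 g H₂O ÷ 18.015 g/mol = 0.028754 mol
mass O = 0.4317 − (0.17268 + 0.028984) = 0.23004 g → mol O = 0.23004 ÷ 15.999 = 0.014378 mol
Divide by the smallest (0.014377 mol): C 1.000, H 2.000, O 1.000

CH2O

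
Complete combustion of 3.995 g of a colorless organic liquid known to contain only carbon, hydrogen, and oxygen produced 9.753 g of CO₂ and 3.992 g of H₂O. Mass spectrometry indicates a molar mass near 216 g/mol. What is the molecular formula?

C12H24O3

mol C = 9.753 g CO₂ ÷ 44.009 g/mol = 0.22161 mol
mol H = 2 × 3.992 g H₂O ÷ 18.015 g/mol = 0.44319 mol
mass O = 3.995 − (2.6618 + 0.44673) = 0.88647 g → mol O = 0.88647 ÷ 15.999 = 0.055408 mol
Divide by the smallest (0.055408 mol): C 4.000, H 7.999, O 1.000
Empirical formula: C4H8O
Empirical-formula mass = 72.11 g/mol; 216 ÷ 72.11 ≈ 3, so the molecular formula is C12H24O3.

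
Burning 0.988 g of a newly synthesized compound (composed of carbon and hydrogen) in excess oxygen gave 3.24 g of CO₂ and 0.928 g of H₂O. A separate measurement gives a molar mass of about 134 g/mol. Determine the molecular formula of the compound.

mol C = 3.24 g CO₂ ÷ 44.009 g/mol = 0.07362 mol
mol H = 2 × 0.928 g H₂O ÷ 18.015 g/mol = 0.1030 mol
Divide by the smallest (0.07362 mol): C 1.000, H 1.399
Multiplying each by 5 gives whole numbers: C 5.00, H 7.00
Empirical formula: C5H7
Empirical-formula mass = 67.11 g/mol; 134 ÷ 67.11 ≈ 2, so the molecular formula is C10H14.

C10H14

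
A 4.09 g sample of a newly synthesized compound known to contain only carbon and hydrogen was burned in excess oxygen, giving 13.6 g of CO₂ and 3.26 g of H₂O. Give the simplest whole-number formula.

C6H7

mol C = 13.6 g CO₂ ÷ 44.009 g/mol = 0.3090 mol
mol H = 2 × 3.26 g H₂O ÷ 18.015 g/mol = 0.3619 mol
Divide by the smallest (0.3090 mol): C 1.000, H 1.171
Multiplying each by 6 gives whole numbers: C 6.00, H 7.03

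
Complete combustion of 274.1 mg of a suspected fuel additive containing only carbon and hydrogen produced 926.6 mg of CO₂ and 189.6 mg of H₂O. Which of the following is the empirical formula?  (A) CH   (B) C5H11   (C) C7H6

(A) CH

mol C = 0.9266 g CO₂ ÷ 44.009 g/mol = 0.021055 mol
mol H = 2 × 0.1896 g H₂O ÷ 18.015 g/mol = 0.021049 mol
Divide by the smallest (0.021049 mol): C 1.000, H 1.000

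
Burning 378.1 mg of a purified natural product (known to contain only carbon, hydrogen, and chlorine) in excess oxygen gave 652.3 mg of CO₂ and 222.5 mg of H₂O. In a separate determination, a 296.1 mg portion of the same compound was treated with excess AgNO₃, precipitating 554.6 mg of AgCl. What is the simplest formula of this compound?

C3H5Cl

mol C = 0.6523 g CO₂ ÷ 44.009 g/mol = 0.014822 mol
mol H = 2 × 0.2225 g H₂O ÷ 18.015 g/mol = 0.024702 mol
From the AgCl data: mol Cl per gram of compound = (0.5546 ÷ 143.318) ÷ 0.2961 = 0.013069 mol/g, so in the 0.3781 g combustion sample mol Cl = 0.0049414 mol
Divide by the smallest (0.0049414 mol): C 3.000, H 4.999, Cl 1.000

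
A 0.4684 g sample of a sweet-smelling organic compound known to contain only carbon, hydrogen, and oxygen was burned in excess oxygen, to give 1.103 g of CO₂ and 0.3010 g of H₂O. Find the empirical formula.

mol C = 1.103 g CO₂ ÷ 44.009 g/mol = 0.025063 mol
mol H = 2 × 0.3010 g H₂O ÷ 18.015 g/mol = 0.033417 mol
mass O = 0.4684 − (0.30103 + 0.033684) = 0.13368 g → mol O = 0.13368 ÷ 15.999 = 0.0083558 mol
Divide by the smallest (0.0083558 mol): C 2.999, H 3.999, O 1.000

C3H4O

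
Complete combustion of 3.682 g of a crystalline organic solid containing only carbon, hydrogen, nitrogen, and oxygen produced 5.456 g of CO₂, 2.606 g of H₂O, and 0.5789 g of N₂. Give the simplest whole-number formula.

mol C = 5.456 g CO₂ ÷ 44.009 g/mol = 0.12397 mol
mol H = 2 × 2.606 g H₂O ÷ 18.015 g/mol = 0.28931 mol
mol N = 2 × 0.5789 g N₂ ÷ 28.014 g/mol = 0.041329 mol
mass O = 3.682 − (1.4891 + 0.29163 + 0.57890) = 1.3224 g → mol O = 1.3224 ÷ 15.999 = 0.082656 mol
Divide by the smallest (0.041329 mol): C 3.000, H 7.000, N 1.000, O 2.000

C3H7NO2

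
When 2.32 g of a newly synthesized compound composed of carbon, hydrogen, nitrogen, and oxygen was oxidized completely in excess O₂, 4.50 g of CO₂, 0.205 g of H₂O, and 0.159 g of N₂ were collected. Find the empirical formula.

C9H2NO5

mol C = 4.50 g CO₂ ÷ 44.009 g/mol = 0.1023 mol
mol H = 2 × 0.205 g H₂O ÷ 18.015 g/mol = 0.02276 mol
mol N = 2 × 0.159 g N₂ ÷ 28.014 g/mol = 0.01135 mol
mass O = 2.32 − (1.228 + 0.02294 + 0.1590) = 0.9099 g → mol O = 0.9099 ÷ 15.999 = 0.05687 mol
Divide by the smallest (0.01135 mol): C 9.008, H 2.005, N 1.000, O 5.010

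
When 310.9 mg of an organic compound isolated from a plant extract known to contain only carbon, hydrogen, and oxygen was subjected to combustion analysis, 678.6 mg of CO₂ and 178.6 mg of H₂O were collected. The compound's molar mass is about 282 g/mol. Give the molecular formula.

C14H18O6

mol C = 0.6786 g CO₂ ÷ 44.009 g/mol = 0.015420 mol
mol H = 2 × 0.1786 g H₂O ÷ 18.015 g/mol = 0.019828 mol
mass O = 0.3109 − (0.18520 + 0.019987) = 0.10571 g → mol O = 0.10571 ÷ 15.999 = 0.0066072 mol
Divide by the smallest (0.0066072 mol): C 2.334, H 3.001, O 1.000
Multiplying each by 3 gives whole numbers: C 7.00, H 9.00, O 3.00
Empirical formula: C7H9O3
Empirical-formula mass = 141.15 g/mol; 282 ÷ 141.15 ≈ 2, so the molecular formula is C14H18O6.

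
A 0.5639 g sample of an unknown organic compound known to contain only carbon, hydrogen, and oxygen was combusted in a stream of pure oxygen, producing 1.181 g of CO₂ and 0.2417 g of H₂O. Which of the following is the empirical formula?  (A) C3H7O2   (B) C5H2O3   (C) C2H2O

(C) C2H2O

mol C = 1.181 g CO₂ ÷ 44.009 g/mol = 0.026835 mol
mol H = 2 × 0.2417 g H₂O ÷ 18.015 g/mol = 0.026833 mol
mass O = 0.5639 − (0.32232 + 0.027048) = 0.21453 g → mol O = 0.21453 ÷ 15.999 = 0.013409 mol
Divide by the smallest (0.013409 mol): C 2.001, H 2.001, O 1.000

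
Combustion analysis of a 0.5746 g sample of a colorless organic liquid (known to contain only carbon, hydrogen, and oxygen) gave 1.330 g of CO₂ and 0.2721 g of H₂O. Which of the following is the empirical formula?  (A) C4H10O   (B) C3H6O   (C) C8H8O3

(C) C8H8O3

mol C = 1.330 g CO₂ ÷ 44.009 g/mol = 0.030221 mol
mol H = 2 × 0.2721 g H₂O ÷ 18.015 g/mol = 0.030208 mol
mass O = 0.5746 − (0.36299 + 0.030450) = 0.18116 g → mol O = 0.18116 ÷ 15.999 = 0.011323 mol
Divide by the smallest (0.011323 mol): C 2.669, H 2.668, O 1.000
Multiplying each by 3 gives whole numbers: C 8.01, H 8.00, O 3.00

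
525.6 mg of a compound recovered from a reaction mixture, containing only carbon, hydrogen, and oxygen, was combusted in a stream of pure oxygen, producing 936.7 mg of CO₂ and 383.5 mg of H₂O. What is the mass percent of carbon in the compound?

48.64%

mol C = 0.9367 g CO₂ ÷ 44.009 g/mol = 0.021284 mol
mol H = 2 × 0.3835 g H₂O ÷ 18.015 g/mol = 0.042576 mol
mass O = 0.5256 − (0.25565 + 0.042916) = 0.22704 g → mol O = 0.22704 ÷ 15.999 = 0.014191 mol
mass % C = 0.25565 g ÷ 0.5256 g × 100%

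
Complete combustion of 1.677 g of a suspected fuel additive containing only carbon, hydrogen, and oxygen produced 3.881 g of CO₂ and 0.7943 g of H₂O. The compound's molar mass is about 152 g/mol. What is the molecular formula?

mol C = 3.881 g CO₂ ÷ 44.009 g/mol = 0.088187 mol
mol H = 2 × 0.7943 g H₂O ÷ 18.015 g/mol = 0.088182 mol
mass O = 1.677 − (1.0592 + 0.088888) = 0.52890 g → mol O = 0.52890 ÷ 15.999 = 0.033059 mol
Divide by the smallest (0.033059 mol): C 2.668, H 2.667, O 1.000
Multiplying each by 3 gives whole numbers: C 8.00, H 8.00, O 3.00
Empirical formula: C8H8O3
Empirical-formula mass = 152.15 g/mol; 152 ÷ 152.15 ≈ 1, so the molecular formula is C8H8O3.

C8H8O3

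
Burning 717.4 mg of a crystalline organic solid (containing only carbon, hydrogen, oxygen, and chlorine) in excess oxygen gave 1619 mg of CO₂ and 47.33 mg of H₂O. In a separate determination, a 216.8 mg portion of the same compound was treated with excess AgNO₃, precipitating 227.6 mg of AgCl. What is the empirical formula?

C7HClO

mol C = 1.619 g CO₂ ÷ 44.009 g/mol = 0.036788 mol
mol H = 2 × 0.04733 g H₂O ÷ 18.015 g/mol = 0.0052545 mol
From the AgCl data: mol Cl per gram of compound = (0.2276 ÷ 143.318) ÷ 0.2168 = 0.0073251 mol/g, so in the 0.7174 g combustion sample mol Cl = 0.0052550 mol
mass O = 0.7174 − (0.44186 + 0.0052965 + 0.18629) = 0.083953 g → mol O = 0.083953 ÷ 15.999 = 0.0052474 mol
Divide by the smallest (0.0052474 mol): C 7.011, H 1.001, Cl 1.001, O 1.000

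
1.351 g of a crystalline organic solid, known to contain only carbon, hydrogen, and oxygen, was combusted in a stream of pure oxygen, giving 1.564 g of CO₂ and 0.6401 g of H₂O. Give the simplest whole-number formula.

C2H4O3

mol C = 1.564 g CO₂ ÷ 44.009 g/mol = 0.035538 mol
mol H = 2 × 0.6401 g H₂O ÷ 18.015 g/mol = 0.071063 mol
mass O = 1.351 − (0.42685 + 0.071632) = 0.85252 g → mol O = 0.85252 ÷ 15.999 = 0.053286 mol
Divide by the smallest (0.035538 mol): C 1.000, H 2.000, O 1.499
Multiplying each by 2 gives whole numbers: C 2.00, H 4.00, O 3.00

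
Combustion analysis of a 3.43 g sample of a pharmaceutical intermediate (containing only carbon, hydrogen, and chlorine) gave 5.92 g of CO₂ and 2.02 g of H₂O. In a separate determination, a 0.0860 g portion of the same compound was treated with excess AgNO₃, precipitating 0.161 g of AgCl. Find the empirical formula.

mol C = 5.92 g CO₂ ÷ 44.009 g/mol = 0.1345 mol
mol H = 2 × 2.02 g H₂O ÷ 18.015 g/mol = 0.2243 mol
From the AgCl data: mol Cl per gram of compound = (0.161 ÷ 143.318) ÷ 0.0860 = 0.01306 mol/g, so in the 3.43 g combustion sample mol Cl = 0.04480 mol
Divide by the smallest (0.04480 mol): C 3.002, H 5.005, Cl 1.000

C3H5Cl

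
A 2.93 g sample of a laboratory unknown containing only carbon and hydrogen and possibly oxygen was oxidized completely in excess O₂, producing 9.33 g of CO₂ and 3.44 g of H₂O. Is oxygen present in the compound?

mol C = 9.33 g CO₂ ÷ 44.009 g/mol = 0.2120 mol
mol H = 2 × 3.44 g H₂O ÷ 18.015 g/mol = 0.3819 mol
C and H together account for 2.931 g — essentially the entire 2.93 g sample — so the compound contains no oxygen.

no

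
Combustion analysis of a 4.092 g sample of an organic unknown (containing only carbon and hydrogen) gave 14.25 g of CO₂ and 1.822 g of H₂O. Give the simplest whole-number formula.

mol C = 14.25 g CO₂ ÷ 44.009 g/mol = 0.32380 mol
mol H = 2 × 1.822 g H₂O ÷ 18.015 g/mol = 0.20228 mol
Divide by the smallest (0.20228 mol): C 1.601, H 1.000
Multiplying each by 5 gives whole numbers: C 8.00, H 5.00

C8H5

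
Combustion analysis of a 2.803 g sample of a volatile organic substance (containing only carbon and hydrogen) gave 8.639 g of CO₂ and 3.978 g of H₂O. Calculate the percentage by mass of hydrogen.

15.88%

mol C = 8.639 g CO₂ ÷ 44.009 g/mol = 0.19630 mol
mol H = 2 × 3.978 g H₂O ÷ 18.015 g/mol = 0.44163 mol
mass % H = 0.44517 g ÷ 2.803 g × 100%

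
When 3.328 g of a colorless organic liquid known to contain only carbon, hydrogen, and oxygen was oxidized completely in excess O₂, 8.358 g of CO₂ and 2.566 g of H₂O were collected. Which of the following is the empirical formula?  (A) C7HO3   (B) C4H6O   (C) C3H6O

mol C = 8.358 g CO₂ ÷ 44.009 g/mol = 0.18992 mol
mol H = 2 × 2.566 g H₂O ÷ 18.015 g/mol = 0.28487 mol
mass O = 3.328 − (2.2811 + 0.28715) = 0.75977 g → mol O = 0.75977 ÷ 15.999 = 0.047489 mol
Divide by the smallest (0.047489 mol): C 3.999, H 5.999, O 1.000

(B) C4H6O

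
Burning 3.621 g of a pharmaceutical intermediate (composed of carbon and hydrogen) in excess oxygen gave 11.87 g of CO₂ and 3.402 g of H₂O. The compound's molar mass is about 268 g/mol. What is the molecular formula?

mol C = 11.87 g CO₂ ÷ 44.009 g/mol = 0.26972 mol
mol H = 2 × 3.402 g H₂O ÷ 18.015 g/mol = 0.37769 mol
Divide by the smallest (0.26972 mol): C 1.000, H 1.400
Multiplying each by 5 gives whole numbers: C 5.00, H 7.00
Empirical formula: C5H7
Empirical-formula mass = 67.11 g/mol; 268 ÷ 67.11 ≈ 4, so the molecular formula is C20H28.

C20H28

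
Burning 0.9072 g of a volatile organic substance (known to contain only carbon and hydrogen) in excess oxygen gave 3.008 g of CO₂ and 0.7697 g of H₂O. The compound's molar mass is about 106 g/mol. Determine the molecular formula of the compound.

mol C = 3.008 g CO₂ ÷ 44.009 g/mol = 0.068350 mol
mol H = 2 × 0.7697 g H₂O ÷ 18.015 g/mol = 0.085451 mol
Divide by the smallest (0.068350 mol): C 1.000, H 1.250
Multiplying each by 4 gives whole numbers: C 4.00, H 5.00
Empirical formula: C4H5
Empirical-formula mass = 53.08 g/mol; 106 ÷ 53.08 ≈ 2, so the molecular formula is C8H10.

C8H10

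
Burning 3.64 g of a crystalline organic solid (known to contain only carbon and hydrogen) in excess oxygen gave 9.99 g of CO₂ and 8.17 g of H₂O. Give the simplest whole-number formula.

CH4

mol C = 9.99 g CO₂ ÷ 44.009 g/mol = 0.2270 mol
mol H = 2 × 8.17 g H₂O ÷ 18.015 g/mol = 0.9070 mol
Divide by the smallest (0.2270 mol): C 1.000, H 3.996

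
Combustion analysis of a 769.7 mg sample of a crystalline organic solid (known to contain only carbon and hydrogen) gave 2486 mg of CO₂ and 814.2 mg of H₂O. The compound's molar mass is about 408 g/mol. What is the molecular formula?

C30H48

mol C = 2.486 g CO₂ ÷ 44.009 g/mol = 0.056488 mol
mol H = 2 × 0.8142 g H₂O ÷ 18.015 g/mol = 0.090391 mol
Divide by the smallest (0.056488 mol): C 1.000, H 1.600
Multiplying each by 5 gives whole numbers: C 5.00, H 8.00
Empirical formula: C5H8
Empirical-formula mass = 68.12 g/mol; 408 ÷ 68.12 ≈ 6, so the molecular formula is C30H48.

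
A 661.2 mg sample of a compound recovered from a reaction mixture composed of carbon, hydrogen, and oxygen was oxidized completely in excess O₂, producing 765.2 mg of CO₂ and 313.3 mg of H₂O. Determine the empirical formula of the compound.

mol C = 0.7652 g CO₂ ÷ 44.009 g/mol = 0.017387 mol
mol H = 2 × 0.3133 g H₂O ÷ 18.015 g/mol = 0.034782 mol
mass O = 0.6612 − (0.20884 + 0.035060) = 0.41730 g → mol O = 0.41730 ÷ 15.999 = 0.026083 mol
Divide by the smallest (0.017387 mol): C 1.000, H 2.000, O 1.500
Multiplying each by 2 gives whole numbers: C 2.00, H 4.00, O 3.00

C2H4O3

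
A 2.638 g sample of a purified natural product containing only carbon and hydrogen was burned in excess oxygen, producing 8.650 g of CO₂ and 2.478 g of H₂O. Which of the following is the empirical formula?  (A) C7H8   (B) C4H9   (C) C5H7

(C) C5H7

mol C = 8.650 g CO₂ ÷ 44.009 g/mol = 0.19655 mol
mol H = 2 × 2.478 g H₂O ÷ 18.015 g/mol = 0.27510 mol
Divide by the smallest (0.19655 mol): C 1.000, H 1.400
Multiplying each by 5 gives whole numbers: C 5.00, H 7.00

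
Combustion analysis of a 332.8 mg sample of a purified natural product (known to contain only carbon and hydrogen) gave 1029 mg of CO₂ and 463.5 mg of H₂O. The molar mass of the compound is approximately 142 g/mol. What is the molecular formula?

mol C = 1.029 g CO₂ ÷ 44.009 g/mol = 0.023382 mol
mol H = 2 × 0.4635 g H₂O ÷ 18.015 g/mol = 0.051457 mol
Divide by the smallest (0.023382 mol): C 1.000, H 2.201
Multiplying each by 5 gives whole numbers: C 5.00, H 11.00
Empirical formula: C5H11
Empirical-formula mass = 71.14 g/mol; 142 ÷ 71.14 ≈ 2, so the molecular formula is C10H22.

C10H22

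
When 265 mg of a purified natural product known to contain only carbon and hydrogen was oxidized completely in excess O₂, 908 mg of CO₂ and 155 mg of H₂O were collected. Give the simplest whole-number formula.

mol C = 0.908 g CO₂ ÷ 44.009 g/mol = 0.02063 mol
mol H = 2 × 0.155 g H₂O ÷ 18.015 g/mol = 0.01721 mol
Divide by the smallest (0.01721 mol): C 1.199, H 1.000
Multiplying each by 5 gives whole numbers: C 5.99, H 5.00

C6H5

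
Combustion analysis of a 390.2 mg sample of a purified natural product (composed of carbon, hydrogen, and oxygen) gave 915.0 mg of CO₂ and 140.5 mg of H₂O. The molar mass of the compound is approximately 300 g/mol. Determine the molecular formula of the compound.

mol C = 0.9150 g CO₂ ÷ 44.009 g/mol = 0.020791 mol
mol H = 2 × 0.1405 g H₂O ÷ 18.015 g/mol = 0.015598 mol
mass O = 0.3902 − (0.24972 + 0.015723) = 0.12475 g → mol O = 0.12475 ÷ 15.999 = 0.0077976 mol
Divide by the smallest (0.0077976 mol): C 2.666, H 2.000, O 1.000
Multiplying each by 3 gives whole numbers: C 8.00, H 6.00, O 3.00
Empirical formula: C8H6O3
Empirical-formula mass = 150.13 g/mol; 300 ÷ 150.13 ≈ 2, so the molecular formula is C16H12O6.

C16H12O6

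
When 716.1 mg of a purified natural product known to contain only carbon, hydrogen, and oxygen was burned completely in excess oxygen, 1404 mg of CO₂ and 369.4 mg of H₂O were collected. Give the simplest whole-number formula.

C7H9O4

mol C = 1.404 g CO₂ ÷ 44.009 g/mol = 0.031903 mol
mol H = 2 × 0.3694 g H₂O ÷ 18.015 g/mol = 0.041010 mol
mass O = 0.7161 − (0.38318 + 0.041338) = 0.29158 g → mol O = 0.29158 ÷ 15.999 = 0.018225 mol
Divide by the smallest (0.018225 mol): C 1.750, H 2.250, O 1.000
Multiplying each by 4 gives whole numbers: C 7.00, H 9.00, O 4.00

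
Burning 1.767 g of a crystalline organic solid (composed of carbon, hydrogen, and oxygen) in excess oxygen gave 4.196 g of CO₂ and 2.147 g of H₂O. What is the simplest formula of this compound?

C4H10O

mol C = 4.196 g CO₂ ÷ 44.009 g/mol = 0.095344 mol
mol H = 2 × 2.147 g H₂O ÷ 18.015 g/mol = 0.23836 mol
mass O = 1.767 − (1.1452 + 0.24026) = 0.38156 g → mol O = 0.38156 ÷ 15.999 = 0.023849 mol
Divide by the smallest (0.023849 mol): C 3.998, H 9.994, O 1.000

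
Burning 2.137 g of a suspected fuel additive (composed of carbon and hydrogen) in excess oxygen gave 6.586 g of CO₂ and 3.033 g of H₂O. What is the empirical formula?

mol C = 6.586 g CO₂ ÷ 44.009 g/mol = 0.14965 mol
mol H = 2 × 3.033 g H₂O ÷ 18.015 g/mol = 0.33672 mol
Divide by the smallest (0.14965 mol): C 1.000, H 2.250
Multiplying each by 4 gives whole numbers: C 4.00, H 9.00

C4H9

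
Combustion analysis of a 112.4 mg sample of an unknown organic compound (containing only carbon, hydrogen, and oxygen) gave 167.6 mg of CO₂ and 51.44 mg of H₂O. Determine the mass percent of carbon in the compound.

40.70%

mol C = 0.1676 g CO₂ ÷ 44.009 g/mol = 0.0038083 mol
mol H = 2 × 0.05144 g H₂O ÷ 18.015 g/mol = 0.0057108 mol
mass O = 0.1124 − (0.045742 + 0.0057565) = 0.060902 g → mol O = 0.060902 ÷ 15.999 = 0.0038066 mol
mass % C = 0.045742 g ÷ 0.1124 g × 100%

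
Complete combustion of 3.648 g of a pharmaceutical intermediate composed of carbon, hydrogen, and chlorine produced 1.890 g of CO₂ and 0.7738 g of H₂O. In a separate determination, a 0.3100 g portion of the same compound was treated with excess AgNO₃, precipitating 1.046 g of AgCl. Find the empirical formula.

CH2Cl2

mol C = 1.890 g CO₂ ÷ 44.009 g/mol = 0.042946 mol
mol H = 2 × 0.7738 g H₂O ÷ 18.015 g/mol = 0.085906 mol
From the AgCl data: mol Cl per gram of compound = (1.046 ÷ 143.318) ÷ 0.3100 = 0.023543 mol/g, so in the 3.648 g combustion sample mol Cl = 0.085886 mol
Divide by the smallest (0.042946 mol): C 1.000, H 2.000, Cl 2.000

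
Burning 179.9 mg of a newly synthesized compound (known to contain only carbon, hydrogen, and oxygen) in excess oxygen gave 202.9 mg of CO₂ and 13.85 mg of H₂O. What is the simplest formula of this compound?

C3HO5

mol C = 0.2029 g CO₂ ÷ 44.009 g/mol = 0.0046104 mol
mol H = 2 × 0.01385 g H₂O ÷ 18.015 g/mol = 0.0015376 mol
mass O = 0.1799 − (0.055376 + 0.0015499) = 0.12297 g → mol O = 0.12297 ÷ 15.999 = 0.0076864 mol
Divide by the smallest (0.0015376 mol): C 2.998, H 1.000, O 4.999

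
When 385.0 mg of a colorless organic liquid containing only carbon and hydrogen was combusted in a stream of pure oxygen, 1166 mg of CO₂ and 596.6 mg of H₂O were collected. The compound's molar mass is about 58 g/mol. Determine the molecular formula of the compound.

mol C = 1.166 g CO₂ ÷ 44.009 g/mol = 0.026495 mol
mol H = 2 × 0.5966 g H₂O ÷ 18.015 g/mol = 0.066234 mol
Divide by the smallest (0.026495 mol): C 1.000, H 2.500
Multiplying each by 2 gives whole numbers: C 2.00, H 5.00
Empirical formula: C2H5
Empirical-formula mass = 29.06 g/mol; 58 ÷ 29.06 ≈ 2, so the molecular formula is C4H10.

C4H10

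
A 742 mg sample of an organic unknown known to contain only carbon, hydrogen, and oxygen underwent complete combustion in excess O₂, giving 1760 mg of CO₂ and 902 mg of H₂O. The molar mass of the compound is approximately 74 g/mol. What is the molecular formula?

mol C = 1.76 g CO₂ ÷ 44.009 g/mol = 0.03999 mol
mol H = 2 × 0.902 g H₂O ÷ 18.015 g/mol = 0.1001 mol
mass O = 0.742 − (0.4803 + 0.1009) = 0.1607 g → mol O = 0.1607 ÷ 15.999 = 0.01005 mol
Divide by the smallest (0.01005 mol): C 3.981, H 9.968, O 1.000
Empirical formula: C4H10O
Empirical-formula mass = 74.12 g/mol; 74 ÷ 74.12 ≈ 1, so the molecular formula is C4H10O.

C4H10O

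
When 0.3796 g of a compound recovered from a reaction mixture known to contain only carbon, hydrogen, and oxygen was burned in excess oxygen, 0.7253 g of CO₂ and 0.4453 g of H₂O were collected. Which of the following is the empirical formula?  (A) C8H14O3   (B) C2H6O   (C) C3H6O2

mol C = 0.7253 g CO₂ ÷ 44.009 g/mol = 0.016481 mol
mol H = 2 × 0.4453 g H₂O ÷ 18.015 g/mol = 0.049437 mol
mass O = 0.3796 − (0.19795 + 0.049832) = 0.13182 g → mol O = 0.13182 ÷ 15.999 = 0.0082391 mol
Divide by the smallest (0.0082391 mol): C 2.000, H 6.000, O 1.000

(B) C2H6O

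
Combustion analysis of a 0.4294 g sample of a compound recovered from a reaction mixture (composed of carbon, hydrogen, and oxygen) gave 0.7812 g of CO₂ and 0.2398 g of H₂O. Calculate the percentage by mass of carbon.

49.65%

mol C = 0.7812 g CO₂ ÷ 44.009 g/mol = 0.017751 mol
mol H = 2 × 0.2398 g H₂O ÷ 18.015 g/mol = 0.026622 mol
mass O = 0.4294 − (0.21321 + 0.026835) = 0.18936 g → mol O = 0.18936 ÷ 15.999 = 0.011836 mol
mass % C = 0.21321 g ÷ 0.4294 g × 100%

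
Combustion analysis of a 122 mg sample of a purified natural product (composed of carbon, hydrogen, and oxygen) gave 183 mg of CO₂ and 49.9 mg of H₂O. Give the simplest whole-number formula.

mol C = 0.183 g CO₂ ÷ 44.009 g/mol = 0.004158 mol
mol H = 2 × 0.0499 g H₂O ÷ 18.015 g/mol = 0.005540 mol
mass O = 0.122 − (0.04994 + 0.005584) = 0.06647 g → mol O = 0.06647 ÷ 15.999 = 0.004155 mol
Divide by the smallest (0.004155 mol): C 1.001, H 1.333, O 1.000
Multiplying each by 3 gives whole numbers: C 3.00, H 4.00, O 3.00

C3H4O3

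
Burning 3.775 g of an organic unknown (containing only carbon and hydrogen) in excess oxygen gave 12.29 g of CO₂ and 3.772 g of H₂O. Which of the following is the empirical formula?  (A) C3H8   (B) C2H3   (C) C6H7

(B) C2H3

mol C = 12.29 g CO₂ ÷ 44.009 g/mol = 0.27926 mol
mol H = 2 × 3.772 g H₂O ÷ 18.015 g/mol = 0.41876 mol
Divide by the smallest (0.27926 mol): C 1.000, H 1.500
Multiplying each by 2 gives whole numbers: C 2.00, H 3.00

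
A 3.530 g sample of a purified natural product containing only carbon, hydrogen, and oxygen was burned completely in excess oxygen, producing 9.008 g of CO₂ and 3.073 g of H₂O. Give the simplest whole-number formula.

C9H15O2

mol C = 9.008 g CO₂ ÷ 44.009 g/mol = 0.20469 mol
mol H = 2 × 3.073 g H₂O ÷ 18.015 g/mol = 0.34116 mol
mass O = 3.530 − (2.4585 + 0.34389) = 0.72763 g → mol O = 0.72763 ÷ 15.999 = 0.045480 mol
Divide by the smallest (0.045480 mol): C 4.501, H 7.501, O 1.000
Multiplying each by 2 gives whole numbers: C 9.00, H 15.00, O 2.00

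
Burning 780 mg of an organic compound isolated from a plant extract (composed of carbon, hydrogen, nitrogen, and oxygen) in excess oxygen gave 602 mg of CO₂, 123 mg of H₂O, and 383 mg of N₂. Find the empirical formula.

mol C = 0.602 g CO₂ ÷ 44.009 g/mol = 0.01368 mol
mol H = 2 × 0.123 g H₂O ÷ 18.015 g/mol = 0.01366 mol
mol N = 2 × 0.383 g N₂ ÷ 28.014 g/mol = 0.02734 mol
mass O = 0.780 − (0.1643 + 0.01376 + 0.3830) = 0.2189 g → mol O = 0.2189 ÷ 15.999 = 0.01368 mol
Divide by the smallest (0.01366 mol): C 1.002, H 1.000, N 2.002, O 1.002

CHN2O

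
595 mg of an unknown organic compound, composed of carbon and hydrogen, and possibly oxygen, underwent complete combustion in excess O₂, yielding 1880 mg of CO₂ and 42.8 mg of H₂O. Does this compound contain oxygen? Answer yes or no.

mol C = 1.88 g CO₂ ÷ 44.009 g/mol = 0.04272 mol
mol H = 2 × 0.0428 g H₂O ÷ 18.015 g/mol = 0.004752 mol
C and H account for only 0.5179 g of the 0.595 g sample; the remaining 0.07712 g must be oxygen.

yes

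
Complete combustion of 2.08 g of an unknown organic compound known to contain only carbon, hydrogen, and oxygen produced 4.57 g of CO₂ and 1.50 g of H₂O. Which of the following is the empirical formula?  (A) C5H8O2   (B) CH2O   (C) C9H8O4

(A) C5H8O2

mol C = 4.57 g CO₂ ÷ 44.009 g/mol = 0.1038 mol
mol H = 2 × 1.50 g H₂O ÷ 18.015 g/mol = 0.1665 mol
mass O = 2.08 − (1.247 + 0.1679) = 0.6649 g → mol O = 0.6649 ÷ 15.999 = 0.04156 mol
Divide by the smallest (0.04156 mol): C 2.499, H 4.007, O 1.000
Multiplying each by 2 gives whole numbers: C 5.00, H 8.01, O 2.00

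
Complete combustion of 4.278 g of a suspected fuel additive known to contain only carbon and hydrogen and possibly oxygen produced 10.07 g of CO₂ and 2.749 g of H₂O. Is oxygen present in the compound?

mol C = 10.07 g CO₂ ÷ 44.009 g/mol = 0.22882 mol
mol H = 2 × 2.749 g H₂O ÷ 18.015 g/mol = 0.30519 mol
C and H account for only 3.0560 g of the 4.278 g sample; the remaining 1.2220 g must be oxygen.

yes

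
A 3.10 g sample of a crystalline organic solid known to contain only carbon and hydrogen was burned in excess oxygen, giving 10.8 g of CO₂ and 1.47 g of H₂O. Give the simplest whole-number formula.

C3H2

mol C = 10.8 g CO₂ ÷ 44.009 g/mol = 0.2454 mol
mol H = 2 × 1.47 g H₂O ÷ 18.015 g/mol = 0.1632 mol
Divide by the smallest (0.1632 mol): C 1.504, H 1.000
Multiplying each by 2 gives whole numbers: C 3.01, H 2.00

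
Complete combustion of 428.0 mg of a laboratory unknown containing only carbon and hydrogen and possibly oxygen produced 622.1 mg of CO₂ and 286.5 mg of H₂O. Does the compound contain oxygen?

yes

mol C = 0.6221 g CO₂ ÷ 44.009 g/mol = 0.014136 mol
mol H = 2 × 0.2865 g H₂O ÷ 18.015 g/mol = 0.031807 mol
C and H account for only 0.20185 g of the 0.4280 g sample; the remaining 0.22615 g must be oxygen.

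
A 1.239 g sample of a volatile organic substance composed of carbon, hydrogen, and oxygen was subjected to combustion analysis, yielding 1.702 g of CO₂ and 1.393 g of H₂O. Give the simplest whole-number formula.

CH4O

mol C = 1.702 g CO₂ ÷ 44.009 g/mol = 0.038674 mol
mol H = 2 × 1.393 g H₂O ÷ 18.015 g/mol = 0.15465 mol
mass O = 1.239 − (0.46451 + 0.15589) = 0.61860 g → mol O = 0.61860 ÷ 15.999 = 0.038665 mol
Divide by the smallest (0.038665 mol): C 1.000, H 4.000, O 1.000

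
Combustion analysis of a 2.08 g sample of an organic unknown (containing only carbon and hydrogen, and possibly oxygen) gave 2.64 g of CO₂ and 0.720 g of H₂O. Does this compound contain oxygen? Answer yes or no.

yes

mol C = 2.64 g CO₂ ÷ 44.009 g/mol = 0.05999 mol
mol H = 2 × 0.720 g H₂O ÷ 18.015 g/mol = 0.07993 mol
C and H account for only 0.8011 g of the 2.08 g sample; the remaining 1.279 g must be oxygen.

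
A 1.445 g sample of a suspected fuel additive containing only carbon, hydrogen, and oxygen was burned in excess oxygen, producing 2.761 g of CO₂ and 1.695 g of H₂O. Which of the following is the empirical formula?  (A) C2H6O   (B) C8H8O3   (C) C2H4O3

(A) C2H6O

mol C = 2.761 g CO₂ ÷ 44.009 g/mol = 0.062737 mol
mol H = 2 × 1.695 g H₂O ÷ 18.015 g/mol = 0.18818 mol
mass O = 1.445 − (0.75354 + 0.18968) = 0.50178 g → mol O = 0.50178 ÷ 15.999 = 0.031363 mol
Divide by the smallest (0.031363 mol): C 2.000, H 6.000, O 1.000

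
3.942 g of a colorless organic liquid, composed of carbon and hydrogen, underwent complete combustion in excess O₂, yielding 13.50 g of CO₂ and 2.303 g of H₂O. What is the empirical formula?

mol C = 13.50 g CO₂ ÷ 44.009 g/mol = 0.30676 mol
mol H = 2 × 2.303 g H₂O ÷ 18.015 g/mol = 0.25568 mol
Divide by the smallest (0.25568 mol): C 1.200, H 1.000
Multiplying each by 5 gives whole numbers: C 6.00, H 5.00

C6H5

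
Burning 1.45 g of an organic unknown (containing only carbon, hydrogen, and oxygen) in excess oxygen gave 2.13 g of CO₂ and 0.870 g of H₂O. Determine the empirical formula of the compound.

mol C = 2.13 g CO₂ ÷ 44.009 g/mol = 0.04840 mol
mol H = 2 × 0.870 g H₂O ÷ 18.015 g/mol = 0.09659 mol
mass O = 1.45 − (0.5813 + 0.09736) = 0.7713 g → mol O = 0.7713 ÷ 15.999 = 0.04821 mol
Divide by the smallest (0.04821 mol): C 1.004, H 2.003, O 1.000

CH2O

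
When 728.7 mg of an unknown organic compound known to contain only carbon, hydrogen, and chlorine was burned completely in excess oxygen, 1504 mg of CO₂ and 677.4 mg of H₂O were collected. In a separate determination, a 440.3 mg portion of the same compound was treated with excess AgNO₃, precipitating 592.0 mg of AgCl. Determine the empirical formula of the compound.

C5H11Cl

mol C = 1.504 g CO₂ ÷ 44.009 g/mol = 0.034175 mol
mol H = 2 × 0.6774 g H₂O ÷ 18.015 g/mol = 0.075204 mol
From the AgCl data: mol Cl per gram of compound = (0.5920 ÷ 143.318) ÷ 0.4403 = 0.0093815 mol/g, so in the 0.7287 g combustion sample mol Cl = 0.0068363 mol
Divide by the smallest (0.0068363 mol): C 4.999, H 11.001, Cl 1.000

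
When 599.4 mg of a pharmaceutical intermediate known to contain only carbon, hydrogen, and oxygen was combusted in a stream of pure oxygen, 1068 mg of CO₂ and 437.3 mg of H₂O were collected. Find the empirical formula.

mol C = 1.068 g CO₂ ÷ 44.009 g/mol = 0.024268 mol
mol H = 2 × 0.4373 g H₂O ÷ 18.015 g/mol = 0.048548 mol
mass O = 0.5994 − (0.29148 + 0.048937) = 0.25898 g → mol O = 0.25898 ÷ 15.999 = 0.016187 mol
Divide by the smallest (0.016187 mol): C 1.499, H 2.999, O 1.000
Multiplying each by 2 gives whole numbers: C 3.00, H 6.00, O 2.00

C3H6O2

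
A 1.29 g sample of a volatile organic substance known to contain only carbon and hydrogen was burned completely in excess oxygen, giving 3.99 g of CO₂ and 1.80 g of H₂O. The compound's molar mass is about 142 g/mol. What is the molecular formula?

mol C = 3.99 g CO₂ ÷ 44.009 g/mol = 0.09066 mol
mol H = 2 × 1.80 g H₂O ÷ 18.015 g/mol = 0.1998 mol
Divide by the smallest (0.09066 mol): C 1.000, H 2.204
Multiplying each by 5 gives whole numbers: C 5.00, H 11.02
Empirical formula: C5H11
Empirical-formula mass = 71.14 g/mol; 142 ÷ 71.14 ≈ 2, so the molecular formula is C10H22.

C10H22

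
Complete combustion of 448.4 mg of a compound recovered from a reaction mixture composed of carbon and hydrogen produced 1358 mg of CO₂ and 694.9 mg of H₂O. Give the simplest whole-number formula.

mol C = 1.358 g CO₂ ÷ 44.009 g/mol = 0.030857 mol
mol H = 2 × 0.6949 g H₂O ÷ 18.015 g/mol = 0.077147 mol
Divide by the smallest (0.030857 mol): C 1.000, H 2.500
Multiplying each by 2 gives whole numbers: C 2.00, H 5.00

C2H5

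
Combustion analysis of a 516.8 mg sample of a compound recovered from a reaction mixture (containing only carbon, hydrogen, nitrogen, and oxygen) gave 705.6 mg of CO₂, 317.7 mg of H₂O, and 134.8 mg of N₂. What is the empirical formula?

C5H11N3O3

mol C = 0.7056 g CO₂ ÷ 44.009 g/mol = 0.016033 mol
mol H = 2 × 0.3177 g H₂O ÷ 18.015 g/mol = 0.035271 mol
mol N = 2 × 0.1348 g N₂ ÷ 28.014 g/mol = 0.0096238 mol
mass O = 0.5168 − (0.19257 + 0.035553 + 0.13480) = 0.15387 g → mol O = 0.15387 ÷ 15.999 = 0.0096177 mol
Divide by the smallest (0.0096177 mol): C 1.667, H 3.667, N 1.001, O 1.000
Multiplying each by 3 gives whole numbers: C 5.00, H 11.00, N 3.00, O 3.00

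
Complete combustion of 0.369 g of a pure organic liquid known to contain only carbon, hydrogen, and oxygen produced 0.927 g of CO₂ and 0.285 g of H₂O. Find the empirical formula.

mol C = 0.927 g CO₂ ÷ 44.009 g/mol = 0.02106 mol
mol H = 2 × 0.285 g H₂O ÷ 18.015 g/mol = 0.03164 mol
mass O = 0.369 − (0.2530 + 0.03189) = 0.08411 g → mol O = 0.08411 ÷ 15.999 = 0.005257 mol
Divide by the smallest (0.005257 mol): C 4.007, H 6.019, O 1.000

C4H6O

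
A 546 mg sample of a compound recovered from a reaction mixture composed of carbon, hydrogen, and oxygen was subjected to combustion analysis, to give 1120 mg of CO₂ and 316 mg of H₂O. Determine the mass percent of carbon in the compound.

56.0%

mol C = 1.12 g CO₂ ÷ 44.009 g/mol = 0.02545 mol
mol H = 2 × 0.316 g H₂O ÷ 18.015 g/mol = 0.03508 mol
mass O = 0.546 − (0.3057 + 0.03536) = 0.2050 g → mol O = 0.2050 ÷ 15.999 = 0.01281 mol
mass % C = 0.3057 g ÷ 0.546 g × 100%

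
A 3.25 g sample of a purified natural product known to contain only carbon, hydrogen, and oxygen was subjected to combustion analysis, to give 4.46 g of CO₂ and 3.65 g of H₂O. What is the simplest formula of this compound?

mol C = 4.46 g CO₂ ÷ 44.009 g/mol = 0.1013 mol
mol H = 2 × 3.65 g H₂O ÷ 18.015 g/mol = 0.4052 mol
mass O = 3.25 − (1.217 + 0.4085) = 1.624 g → mol O = 1.624 ÷ 15.999 = 0.1015 mol
Divide by the smallest (0.1013 mol): C 1.000, H 3.998, O 1.002

CH4O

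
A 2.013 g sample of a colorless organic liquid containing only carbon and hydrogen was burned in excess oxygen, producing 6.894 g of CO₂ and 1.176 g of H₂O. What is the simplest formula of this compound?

mol C = 6.894 g CO₂ ÷ 44.009 g/mol = 0.15665 mol
mol H = 2 × 1.176 g H₂O ÷ 18.015 g/mol = 0.13056 mol
Divide by the smallest (0.13056 mol): C 1.200, H 1.000
Multiplying each by 5 gives whole numbers: C 6.00, H 5.00

C6H5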